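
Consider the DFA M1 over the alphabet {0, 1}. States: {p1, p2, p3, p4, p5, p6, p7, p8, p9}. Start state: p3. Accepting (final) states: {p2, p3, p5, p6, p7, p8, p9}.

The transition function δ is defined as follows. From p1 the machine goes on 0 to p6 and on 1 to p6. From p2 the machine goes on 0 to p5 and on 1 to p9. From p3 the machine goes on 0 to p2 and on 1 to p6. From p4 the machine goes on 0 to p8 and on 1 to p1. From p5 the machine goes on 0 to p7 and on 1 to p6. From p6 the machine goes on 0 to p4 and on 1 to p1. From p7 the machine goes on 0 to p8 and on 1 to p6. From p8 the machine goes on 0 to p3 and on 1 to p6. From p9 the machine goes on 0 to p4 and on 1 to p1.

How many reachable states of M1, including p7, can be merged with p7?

Start with accepting vs non-accepting: {p2,p3,p5,p6,p7,p8,p9} | {p1,p4}.
Split {p2,p3,p5,p6,p7,p8,p9} by δ(·,0) → {p2,p3,p5,p7,p8} and {p6,p9}.
On input 0, block {p1,p4} splits into {p1} and {p4}.
No further refinement is possible. Final partition (4 blocks): {p2,p3,p5,p7,p8} | {p1} | {p6,p9} | {p4}.
The equivalence class containing p7 is {p2,p3,p5,p7,p8}, of size 5.

5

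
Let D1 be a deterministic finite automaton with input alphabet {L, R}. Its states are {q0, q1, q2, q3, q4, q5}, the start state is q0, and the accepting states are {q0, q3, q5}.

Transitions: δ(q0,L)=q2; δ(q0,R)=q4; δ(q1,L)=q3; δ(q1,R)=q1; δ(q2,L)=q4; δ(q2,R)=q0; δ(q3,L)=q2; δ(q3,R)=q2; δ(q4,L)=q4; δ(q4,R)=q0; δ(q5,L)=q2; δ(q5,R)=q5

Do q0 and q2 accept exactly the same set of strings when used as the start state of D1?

No

Reachable states from the start: {q0,q2,q4}. Unreachable: {q1,q3,q5} — drop them.
P0 = {q0} | {q2,q4}.
Stable partition: {q0} | {q2,q4} — 2 equivalence classes.
q0 and q2 end up in different blocks, so they are distinguishable. For instance, the string 'ε' is accepted from only q0.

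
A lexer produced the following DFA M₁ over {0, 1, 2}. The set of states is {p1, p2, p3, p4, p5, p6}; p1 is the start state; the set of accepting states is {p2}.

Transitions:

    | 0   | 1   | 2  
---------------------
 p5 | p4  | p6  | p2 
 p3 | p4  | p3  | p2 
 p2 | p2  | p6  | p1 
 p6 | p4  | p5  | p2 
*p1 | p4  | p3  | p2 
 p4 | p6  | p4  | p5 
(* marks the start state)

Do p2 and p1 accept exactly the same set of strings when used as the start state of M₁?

Initial partition by acceptance: {p2} | {p1,p3,p4,p5,p6}.
Split {p1,p3,p4,p5,p6} by δ(·,2) → {p1,p3,p5,p6} and {p4}.
Stable partition: {p2} | {p1,p3,p5,p6} | {p4} — 3 equivalence classes.
p2 and p1 end up in different blocks, so they are distinguishable. For instance, the string 'ε' is accepted from only p2.

No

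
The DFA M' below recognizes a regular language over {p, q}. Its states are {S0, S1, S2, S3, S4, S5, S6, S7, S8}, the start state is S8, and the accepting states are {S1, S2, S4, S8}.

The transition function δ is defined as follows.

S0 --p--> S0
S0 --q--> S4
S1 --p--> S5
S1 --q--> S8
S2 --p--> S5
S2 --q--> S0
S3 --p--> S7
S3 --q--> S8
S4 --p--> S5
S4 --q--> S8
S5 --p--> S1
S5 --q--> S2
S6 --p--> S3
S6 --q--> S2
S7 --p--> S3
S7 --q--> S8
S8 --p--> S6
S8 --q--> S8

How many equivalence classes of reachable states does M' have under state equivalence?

P0 = {S1,S2,S4,S8} | {S0,S3,S5,S6,S7}.
Refine {S1,S2,S4,S8} on symbol q: members go to different blocks, giving {S1,S4,S8} and {S2}.
Split {S0,S3,S5,S6,S7} by δ(·,p) → {S0,S3,S6,S7} and {S5}.
On input p, block {S1,S4,S8} splits into {S1,S4} and {S8}.
Refine {S0,S3,S6,S7} on symbol q: members go to different blocks, giving {S3,S7} and {S0} and {S6}.
No further refinement is possible. Final partition (7 blocks): {S1,S4} | {S3,S7} | {S2} | {S5} | {S8} | {S0} | {S6}.

7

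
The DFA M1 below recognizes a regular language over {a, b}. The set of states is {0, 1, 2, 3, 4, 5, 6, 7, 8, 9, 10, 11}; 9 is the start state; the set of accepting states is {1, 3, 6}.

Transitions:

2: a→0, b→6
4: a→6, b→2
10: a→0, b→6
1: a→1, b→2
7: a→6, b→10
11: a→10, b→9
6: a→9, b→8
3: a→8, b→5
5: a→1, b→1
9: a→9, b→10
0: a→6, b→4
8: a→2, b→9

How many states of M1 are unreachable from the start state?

5

BFS from 9 reaches {0, 2, 4, 6, 8, 9, 10}; the 5 state(s) 1, 3, 5, 7, 11 are never visited.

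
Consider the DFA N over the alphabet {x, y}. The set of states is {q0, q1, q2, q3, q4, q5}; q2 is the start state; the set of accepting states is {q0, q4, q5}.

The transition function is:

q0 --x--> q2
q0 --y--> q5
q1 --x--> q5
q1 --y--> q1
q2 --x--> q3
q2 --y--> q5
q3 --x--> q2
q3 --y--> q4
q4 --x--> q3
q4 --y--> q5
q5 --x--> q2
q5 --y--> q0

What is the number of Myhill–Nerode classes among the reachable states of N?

First remove the unreachable states {q1}; 5 states remain.
Initial partition by acceptance: {q0,q4,q5} | {q2,q3}.
No further refinement is possible. Final partition (2 blocks): {q0,q4,q5} | {q2,q3}.

2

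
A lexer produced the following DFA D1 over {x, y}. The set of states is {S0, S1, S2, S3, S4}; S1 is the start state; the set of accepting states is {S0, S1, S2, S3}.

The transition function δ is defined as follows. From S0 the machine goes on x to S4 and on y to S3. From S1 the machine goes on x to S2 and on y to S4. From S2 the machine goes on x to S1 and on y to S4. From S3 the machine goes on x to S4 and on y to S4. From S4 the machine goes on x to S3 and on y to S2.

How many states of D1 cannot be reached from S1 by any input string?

1

Starting at S1 and following transitions, the reachable set is {S1, S2, S3, S4}. That leaves S0 unreachable — 1 in total.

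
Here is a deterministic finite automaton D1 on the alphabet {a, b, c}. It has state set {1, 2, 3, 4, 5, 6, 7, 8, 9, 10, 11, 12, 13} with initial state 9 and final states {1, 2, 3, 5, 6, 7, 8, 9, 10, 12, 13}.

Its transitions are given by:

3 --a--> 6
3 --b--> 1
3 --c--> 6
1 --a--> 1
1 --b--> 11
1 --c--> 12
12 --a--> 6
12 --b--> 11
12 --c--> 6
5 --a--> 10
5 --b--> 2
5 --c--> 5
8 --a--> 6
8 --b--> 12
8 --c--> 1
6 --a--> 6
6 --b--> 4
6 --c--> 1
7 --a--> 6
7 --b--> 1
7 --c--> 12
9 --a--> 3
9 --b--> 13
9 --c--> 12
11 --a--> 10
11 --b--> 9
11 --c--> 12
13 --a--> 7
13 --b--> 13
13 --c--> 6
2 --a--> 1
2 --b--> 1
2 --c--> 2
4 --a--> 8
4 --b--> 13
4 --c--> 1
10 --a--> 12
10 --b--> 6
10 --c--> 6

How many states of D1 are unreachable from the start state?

2

BFS from 9 reaches {1, 3, 4, 6, 7, 8, 9, 10, 11, 12, 13}; the 2 state(s) 2, 5 are never visited.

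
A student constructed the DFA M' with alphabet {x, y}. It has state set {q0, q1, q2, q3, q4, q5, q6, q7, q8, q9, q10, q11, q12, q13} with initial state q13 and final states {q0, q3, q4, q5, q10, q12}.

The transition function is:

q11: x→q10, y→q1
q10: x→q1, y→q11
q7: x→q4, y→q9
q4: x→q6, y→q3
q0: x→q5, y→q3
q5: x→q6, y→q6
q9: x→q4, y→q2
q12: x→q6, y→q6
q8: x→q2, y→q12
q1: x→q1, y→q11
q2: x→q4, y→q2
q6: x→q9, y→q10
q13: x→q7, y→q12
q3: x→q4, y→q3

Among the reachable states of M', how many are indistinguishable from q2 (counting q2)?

Reachable states from the start: {q1,q2,q3,q4,q6,q7,q9,q10,q11,q12,q13}. Unreachable: {q0,q5,q8} — drop them.
P0 = {q3,q4,q10,q12} | {q1,q2,q6,q7,q9,q11,q13}.
Refine {q3,q4,q10,q12} on symbol x: members go to different blocks, giving {q4,q10,q12} and {q3}.
Refine {q4,q10,q12} on symbol y: members go to different blocks, giving {q10,q12} and {q4}.
Split {q1,q2,q6,q7,q9,q11,q13} by δ(·,x) → {q1,q6,q13} and {q2,q7,q9} and {q11}.
Split {q10,q12} by δ(·,y) → {q10} and {q12}.
On input x, block {q1,q6,q13} splits into {q6,q13} and {q1}.
Refine {q6,q13} on symbol y: members go to different blocks, giving {q6} and {q13}.
No further refinement is possible. Final partition (9 blocks): {q10} | {q6} | {q3} | {q4} | {q2,q7,q9} | {q11} | {q12} | {q1} | {q13}.
The equivalence class containing q2 is {q2,q7,q9}, of size 3.

3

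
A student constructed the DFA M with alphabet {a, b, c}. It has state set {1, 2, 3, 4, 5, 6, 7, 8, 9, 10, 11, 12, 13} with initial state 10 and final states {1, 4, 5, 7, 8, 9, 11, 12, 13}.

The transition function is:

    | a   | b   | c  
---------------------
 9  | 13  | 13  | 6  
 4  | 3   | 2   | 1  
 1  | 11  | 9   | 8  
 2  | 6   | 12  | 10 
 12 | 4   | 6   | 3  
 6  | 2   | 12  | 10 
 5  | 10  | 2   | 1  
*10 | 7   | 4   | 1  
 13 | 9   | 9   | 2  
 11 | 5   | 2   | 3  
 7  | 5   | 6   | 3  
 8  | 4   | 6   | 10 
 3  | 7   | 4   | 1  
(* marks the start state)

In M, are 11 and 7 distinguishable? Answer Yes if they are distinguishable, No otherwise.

No

Every state is reachable, so we keep all 13.
P0 = {1,4,5,7,8,9,11,12,13} | {2,3,6,10}.
Split {1,4,5,7,8,9,11,12,13} by δ(·,a) → {1,7,8,9,11,12,13} and {4,5}.
On input a, block {1,7,8,9,11,12,13} splits into {7,8,11,12} and {1,9,13}.
Refine {2,3,6,10} on symbol a: members go to different blocks, giving {2,6} and {3,10}.
Split {1,9,13} by δ(·,a) → {9,13} and {1}.
Stable partition: {7,8,11,12} | {2,6} | {4,5} | {9,13} | {3,10} | {1} — 6 equivalence classes.
11 and 7 lie in the same block of the stable partition, so they are equivalent — no string distinguishes them.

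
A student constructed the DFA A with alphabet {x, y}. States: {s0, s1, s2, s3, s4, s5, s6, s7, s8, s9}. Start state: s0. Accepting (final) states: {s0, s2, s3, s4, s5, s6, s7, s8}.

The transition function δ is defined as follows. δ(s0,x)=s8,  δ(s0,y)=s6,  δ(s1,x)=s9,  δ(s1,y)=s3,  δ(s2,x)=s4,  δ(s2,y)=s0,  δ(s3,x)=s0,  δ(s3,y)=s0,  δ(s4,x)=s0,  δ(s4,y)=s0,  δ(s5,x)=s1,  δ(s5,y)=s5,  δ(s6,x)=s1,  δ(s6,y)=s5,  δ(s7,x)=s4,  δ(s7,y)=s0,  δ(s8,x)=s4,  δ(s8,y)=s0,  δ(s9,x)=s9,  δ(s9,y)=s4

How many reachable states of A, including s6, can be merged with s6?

2

States {s2,s7} cannot be reached from the start state, so discard them.
Initial partition by acceptance: {s0,s3,s4,s5,s6,s8} | {s1,s9}.
Split {s0,s3,s4,s5,s6,s8} by δ(·,x) → {s0,s3,s4,s8} and {s5,s6}.
Refine {s0,s3,s4,s8} on symbol y: members go to different blocks, giving {s3,s4,s8} and {s0}.
Split {s3,s4,s8} by δ(·,x) → {s3,s4} and {s8}.
No further refinement is possible. Final partition (5 blocks): {s3,s4} | {s1,s9} | {s5,s6} | {s0} | {s8}.
The equivalence class containing s6 is {s5,s6}, of size 2.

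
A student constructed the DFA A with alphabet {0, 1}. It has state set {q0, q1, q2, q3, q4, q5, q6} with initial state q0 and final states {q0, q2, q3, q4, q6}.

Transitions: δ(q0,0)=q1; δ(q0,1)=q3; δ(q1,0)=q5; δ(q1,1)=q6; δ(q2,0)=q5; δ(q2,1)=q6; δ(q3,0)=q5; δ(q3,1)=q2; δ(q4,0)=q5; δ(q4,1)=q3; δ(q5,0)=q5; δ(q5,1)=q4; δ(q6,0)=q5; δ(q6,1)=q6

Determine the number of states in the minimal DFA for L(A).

Start with accepting vs non-accepting: {q0,q2,q3,q4,q6} | {q1,q5}.
No further refinement is possible. Final partition (2 blocks): {q0,q2,q3,q4,q6} | {q1,q5}.

2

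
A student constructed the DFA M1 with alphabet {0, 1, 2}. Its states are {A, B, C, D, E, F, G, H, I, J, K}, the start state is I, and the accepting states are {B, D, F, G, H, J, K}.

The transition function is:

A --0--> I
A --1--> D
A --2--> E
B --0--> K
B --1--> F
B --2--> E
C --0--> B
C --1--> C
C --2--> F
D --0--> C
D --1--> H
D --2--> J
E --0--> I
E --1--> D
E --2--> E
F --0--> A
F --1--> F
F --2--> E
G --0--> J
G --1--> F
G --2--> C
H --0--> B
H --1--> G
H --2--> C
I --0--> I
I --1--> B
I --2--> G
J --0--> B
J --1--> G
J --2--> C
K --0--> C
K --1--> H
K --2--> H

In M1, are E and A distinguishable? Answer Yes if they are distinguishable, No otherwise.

No

Start with accepting vs non-accepting: {B,D,F,G,H,J,K} | {A,C,E,I}.
Split {B,D,F,G,H,J,K} by δ(·,0) → {B,G,H,J} and {D,F,K}.
Split {B,G,H,J} by δ(·,0) → {G,H,J} and {B}.
Refine {G,H,J} on symbol 0: members go to different blocks, giving {H,J} and {G}.
Split {A,C,E,I} by δ(·,0) → {A,E,I} and {C}.
Refine {A,E,I} on symbol 1: members go to different blocks, giving {A,E} and {I}.
Refine {D,F,K} on symbol 0: members go to different blocks, giving {D,K} and {F}.
The partition is now stable with 8 blocks: {H,J} | {A,E} | {D,K} | {B} | {G} | {C} | {I} | {F}.
E and A lie in the same block of the stable partition, so they are equivalent — no string distinguishes them.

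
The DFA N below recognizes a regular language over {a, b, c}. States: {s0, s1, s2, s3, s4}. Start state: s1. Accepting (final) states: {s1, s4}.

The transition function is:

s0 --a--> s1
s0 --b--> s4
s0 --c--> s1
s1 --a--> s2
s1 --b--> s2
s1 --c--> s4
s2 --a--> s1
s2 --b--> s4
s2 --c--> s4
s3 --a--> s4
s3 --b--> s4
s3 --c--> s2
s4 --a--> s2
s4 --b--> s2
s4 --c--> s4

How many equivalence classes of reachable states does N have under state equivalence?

Reachable states from the start: {s1,s2,s4}. Unreachable: {s0,s3} — drop them.
P0 = {s1,s4} | {s2}.
Stable partition: {s1,s4} | {s2} — 2 equivalence classes.

2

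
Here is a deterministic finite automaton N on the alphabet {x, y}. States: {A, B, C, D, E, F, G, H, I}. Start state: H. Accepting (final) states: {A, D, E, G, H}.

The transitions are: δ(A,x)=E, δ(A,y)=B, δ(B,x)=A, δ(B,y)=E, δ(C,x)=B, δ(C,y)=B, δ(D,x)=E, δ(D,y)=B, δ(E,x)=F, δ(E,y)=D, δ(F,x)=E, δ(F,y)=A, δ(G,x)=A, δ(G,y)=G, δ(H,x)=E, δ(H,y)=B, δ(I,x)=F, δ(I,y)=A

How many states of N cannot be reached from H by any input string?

BFS from H reaches {A, B, D, E, F, H}; the 3 state(s) C, G, I are never visited.

3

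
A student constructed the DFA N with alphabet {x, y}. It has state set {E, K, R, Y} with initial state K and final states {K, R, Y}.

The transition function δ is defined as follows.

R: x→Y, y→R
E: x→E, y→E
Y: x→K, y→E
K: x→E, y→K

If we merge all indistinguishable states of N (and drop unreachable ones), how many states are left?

Reachable states from the start: {E,K}. Unreachable: {R,Y} — drop them.
P0 = {K} | {E}.
The partition is now stable with 2 blocks: {K} | {E}.

2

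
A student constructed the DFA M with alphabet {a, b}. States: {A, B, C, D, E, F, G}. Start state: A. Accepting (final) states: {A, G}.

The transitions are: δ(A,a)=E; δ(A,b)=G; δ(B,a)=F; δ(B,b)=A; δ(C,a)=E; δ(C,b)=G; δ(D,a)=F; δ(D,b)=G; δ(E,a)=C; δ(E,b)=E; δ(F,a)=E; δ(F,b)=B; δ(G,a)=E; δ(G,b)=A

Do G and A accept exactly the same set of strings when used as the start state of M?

Yes

Reachable states from the start: {A,C,E,G}. Unreachable: {B,D,F} — drop them.
P0 = {A,G} | {C,E}.
Split {C,E} by δ(·,b) → {C} and {E}.
No further refinement is possible. Final partition (3 blocks): {A,G} | {C} | {E}.
G and A lie in the same block of the stable partition, so they are equivalent — no string distinguishes them.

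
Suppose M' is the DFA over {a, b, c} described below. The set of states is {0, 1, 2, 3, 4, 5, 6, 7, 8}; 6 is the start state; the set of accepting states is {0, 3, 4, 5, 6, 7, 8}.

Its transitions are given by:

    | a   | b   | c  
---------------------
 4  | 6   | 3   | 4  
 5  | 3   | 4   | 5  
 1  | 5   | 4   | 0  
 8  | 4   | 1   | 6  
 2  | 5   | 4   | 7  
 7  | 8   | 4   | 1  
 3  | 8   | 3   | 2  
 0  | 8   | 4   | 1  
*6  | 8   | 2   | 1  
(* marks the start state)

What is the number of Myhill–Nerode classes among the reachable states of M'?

All states are reachable from the start state.
P0 = {0,3,4,5,6,7,8} | {1,2}.
Refine {0,3,4,5,6,7,8} on symbol b: members go to different blocks, giving {0,3,4,5,7} and {6,8}.
On input a, block {0,3,4,5,7} splits into {0,3,4,7} and {5}.
Split {0,3,4,7} by δ(·,c) → {0,3,7} and {4}.
On input b, block {0,3,7} splits into {0,7} and {3}.
Refine {6,8} on symbol a: members go to different blocks, giving {6} and {8}.
The partition is now stable with 7 blocks: {0,7} | {1,2} | {6} | {5} | {4} | {3} | {8}.

7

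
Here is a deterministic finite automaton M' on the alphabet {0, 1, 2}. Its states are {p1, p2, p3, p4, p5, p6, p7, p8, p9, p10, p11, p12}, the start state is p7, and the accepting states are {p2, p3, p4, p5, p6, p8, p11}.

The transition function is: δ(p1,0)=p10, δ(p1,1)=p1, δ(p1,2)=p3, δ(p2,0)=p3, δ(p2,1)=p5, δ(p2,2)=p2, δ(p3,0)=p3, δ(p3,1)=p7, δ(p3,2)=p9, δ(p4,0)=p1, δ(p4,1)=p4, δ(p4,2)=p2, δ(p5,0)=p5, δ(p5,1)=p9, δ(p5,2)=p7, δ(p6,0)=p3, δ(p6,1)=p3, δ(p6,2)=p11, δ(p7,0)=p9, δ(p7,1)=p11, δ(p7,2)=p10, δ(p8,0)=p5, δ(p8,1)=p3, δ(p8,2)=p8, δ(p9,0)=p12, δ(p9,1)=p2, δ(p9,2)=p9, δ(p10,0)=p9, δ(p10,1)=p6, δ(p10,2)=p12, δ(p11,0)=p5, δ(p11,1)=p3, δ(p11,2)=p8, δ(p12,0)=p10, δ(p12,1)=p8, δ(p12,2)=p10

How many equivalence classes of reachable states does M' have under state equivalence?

3

States {p1,p4} cannot be reached from the start state, so discard them.
Initial partition by acceptance: {p2,p3,p5,p6,p8,p11} | {p7,p9,p10,p12}.
Refine {p2,p3,p5,p6,p8,p11} on symbol 1: members go to different blocks, giving {p2,p6,p8,p11} and {p3,p5}.
Stable partition: {p2,p6,p8,p11} | {p7,p9,p10,p12} | {p3,p5} — 3 equivalence classes.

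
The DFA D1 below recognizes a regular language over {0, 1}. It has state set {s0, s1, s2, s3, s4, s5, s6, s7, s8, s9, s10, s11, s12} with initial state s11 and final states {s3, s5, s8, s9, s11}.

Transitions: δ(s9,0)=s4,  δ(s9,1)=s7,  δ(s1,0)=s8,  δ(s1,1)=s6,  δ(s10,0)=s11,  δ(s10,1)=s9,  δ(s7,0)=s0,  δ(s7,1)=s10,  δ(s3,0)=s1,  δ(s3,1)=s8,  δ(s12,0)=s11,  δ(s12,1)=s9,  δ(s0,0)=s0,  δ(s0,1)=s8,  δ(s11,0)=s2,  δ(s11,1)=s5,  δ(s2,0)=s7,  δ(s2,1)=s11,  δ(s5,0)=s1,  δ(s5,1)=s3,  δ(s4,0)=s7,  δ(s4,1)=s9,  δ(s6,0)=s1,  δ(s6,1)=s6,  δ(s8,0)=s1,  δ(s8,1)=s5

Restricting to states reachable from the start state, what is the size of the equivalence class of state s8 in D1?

3

States {s12} cannot be reached from the start state, so discard them.
Initial partition by acceptance: {s3,s5,s8,s9,s11} | {s0,s1,s2,s4,s6,s7,s10}.
Split {s3,s5,s8,s9,s11} by δ(·,1) → {s3,s5,s8,s11} and {s9}.
Split {s0,s1,s2,s4,s6,s7,s10} by δ(·,0) → {s0,s2,s4,s6,s7} and {s1,s10}.
Refine {s3,s5,s8,s11} on symbol 0: members go to different blocks, giving {s3,s5,s8} and {s11}.
Split {s0,s2,s4,s6,s7} by δ(·,0) → {s0,s2,s4,s7} and {s6}.
Split {s0,s2,s4,s7} by δ(·,1) → {s0} and {s2} and {s4} and {s7}.
Split {s1,s10} by δ(·,0) → {s1} and {s10}.
Stable partition: {s3,s5,s8} | {s0} | {s9} | {s1} | {s11} | {s6} | {s2} | {s4} | {s7} | {s10} — 10 equivalence classes.
The equivalence class containing s8 is {s3,s5,s8}, of size 3.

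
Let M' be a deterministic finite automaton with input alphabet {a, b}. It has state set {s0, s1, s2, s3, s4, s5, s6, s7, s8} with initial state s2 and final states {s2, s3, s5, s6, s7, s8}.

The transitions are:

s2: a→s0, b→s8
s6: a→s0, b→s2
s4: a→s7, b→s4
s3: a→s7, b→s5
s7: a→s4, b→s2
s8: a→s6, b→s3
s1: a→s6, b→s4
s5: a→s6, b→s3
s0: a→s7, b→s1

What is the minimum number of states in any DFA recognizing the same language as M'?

4

All states are reachable from the start state.
Initial partition by acceptance: {s2,s3,s5,s6,s7,s8} | {s0,s1,s4}.
Refine {s2,s3,s5,s6,s7,s8} on symbol a: members go to different blocks, giving {s2,s6,s7} and {s3,s5,s8}.
Split {s2,s6,s7} by δ(·,b) → {s6,s7} and {s2}.
Stable partition: {s6,s7} | {s0,s1,s4} | {s3,s5,s8} | {s2} — 4 equivalence classes.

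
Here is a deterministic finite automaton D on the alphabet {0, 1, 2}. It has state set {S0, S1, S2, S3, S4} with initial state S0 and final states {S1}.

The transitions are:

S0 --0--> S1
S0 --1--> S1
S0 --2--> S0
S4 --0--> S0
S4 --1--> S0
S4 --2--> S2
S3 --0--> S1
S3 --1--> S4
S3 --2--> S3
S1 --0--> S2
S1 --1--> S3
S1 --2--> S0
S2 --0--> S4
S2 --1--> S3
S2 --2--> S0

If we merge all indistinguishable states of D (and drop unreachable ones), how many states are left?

5

Initial partition by acceptance: {S1} | {S0,S2,S3,S4}.
Split {S0,S2,S3,S4} by δ(·,0) → {S0,S3} and {S2,S4}.
Split {S0,S3} by δ(·,1) → {S0} and {S3}.
Refine {S2,S4} on symbol 0: members go to different blocks, giving {S2} and {S4}.
The partition is now stable with 5 blocks: {S1} | {S0} | {S2} | {S3} | {S4}.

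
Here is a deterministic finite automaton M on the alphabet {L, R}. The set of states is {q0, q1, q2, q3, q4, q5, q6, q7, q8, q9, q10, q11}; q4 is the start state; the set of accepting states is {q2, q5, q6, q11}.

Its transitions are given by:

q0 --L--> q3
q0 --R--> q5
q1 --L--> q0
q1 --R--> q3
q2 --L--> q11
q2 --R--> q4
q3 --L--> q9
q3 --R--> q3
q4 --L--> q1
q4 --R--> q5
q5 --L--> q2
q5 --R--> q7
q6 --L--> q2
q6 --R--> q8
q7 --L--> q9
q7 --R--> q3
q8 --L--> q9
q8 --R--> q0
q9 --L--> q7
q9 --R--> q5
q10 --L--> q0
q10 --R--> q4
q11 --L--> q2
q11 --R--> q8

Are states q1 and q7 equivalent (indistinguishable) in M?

First remove the unreachable states {q6,q10}; 10 states remain.
P0 = {q2,q5,q11} | {q0,q1,q3,q4,q7,q8,q9}.
Refine {q0,q1,q3,q4,q7,q8,q9} on symbol R: members go to different blocks, giving {q1,q3,q7,q8} and {q0,q4,q9}.
Split {q2,q5,q11} by δ(·,R) → {q5,q11} and {q2}.
Refine {q1,q3,q7,q8} on symbol R: members go to different blocks, giving {q1,q3,q7} and {q8}.
On input R, block {q5,q11} splits into {q5} and {q11}.
No further refinement is possible. Final partition (6 blocks): {q5} | {q1,q3,q7} | {q0,q4,q9} | {q2} | {q8} | {q11}.
q1 and q7 lie in the same block of the stable partition, so they are equivalent — no string distinguishes them.

Yes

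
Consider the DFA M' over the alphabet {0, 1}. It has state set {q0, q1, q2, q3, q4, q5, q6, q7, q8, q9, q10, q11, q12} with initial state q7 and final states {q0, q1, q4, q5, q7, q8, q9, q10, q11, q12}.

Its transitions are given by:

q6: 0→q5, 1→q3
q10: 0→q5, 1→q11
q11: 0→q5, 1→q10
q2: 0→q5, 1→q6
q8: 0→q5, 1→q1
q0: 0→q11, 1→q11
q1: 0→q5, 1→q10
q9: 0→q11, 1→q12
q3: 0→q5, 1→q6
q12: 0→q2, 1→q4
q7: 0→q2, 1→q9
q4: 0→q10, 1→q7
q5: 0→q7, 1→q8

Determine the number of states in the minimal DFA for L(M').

States {q0} cannot be reached from the start state, so discard them.
Initial partition by acceptance: {q1,q4,q5,q7,q8,q9,q10,q11,q12} | {q2,q3,q6}.
Split {q1,q4,q5,q7,q8,q9,q10,q11,q12} by δ(·,0) → {q1,q4,q5,q8,q9,q10,q11} and {q7,q12}.
Split {q1,q4,q5,q8,q9,q10,q11} by δ(·,0) → {q1,q4,q8,q9,q10,q11} and {q5}.
Refine {q1,q4,q8,q9,q10,q11} on symbol 0: members go to different blocks, giving {q1,q8,q10,q11} and {q4,q9}.
The partition is now stable with 5 blocks: {q1,q8,q10,q11} | {q2,q3,q6} | {q7,q12} | {q5} | {q4,q9}.

5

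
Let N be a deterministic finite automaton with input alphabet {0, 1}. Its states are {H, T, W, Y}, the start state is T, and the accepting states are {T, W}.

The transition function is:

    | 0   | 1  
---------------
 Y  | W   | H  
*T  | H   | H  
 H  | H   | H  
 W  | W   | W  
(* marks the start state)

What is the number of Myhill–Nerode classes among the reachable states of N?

Reachable states from the start: {H,T}. Unreachable: {W,Y} — drop them.
Initial partition by acceptance: {T} | {H}.
Stable partition: {T} | {H} — 2 equivalence classes.

2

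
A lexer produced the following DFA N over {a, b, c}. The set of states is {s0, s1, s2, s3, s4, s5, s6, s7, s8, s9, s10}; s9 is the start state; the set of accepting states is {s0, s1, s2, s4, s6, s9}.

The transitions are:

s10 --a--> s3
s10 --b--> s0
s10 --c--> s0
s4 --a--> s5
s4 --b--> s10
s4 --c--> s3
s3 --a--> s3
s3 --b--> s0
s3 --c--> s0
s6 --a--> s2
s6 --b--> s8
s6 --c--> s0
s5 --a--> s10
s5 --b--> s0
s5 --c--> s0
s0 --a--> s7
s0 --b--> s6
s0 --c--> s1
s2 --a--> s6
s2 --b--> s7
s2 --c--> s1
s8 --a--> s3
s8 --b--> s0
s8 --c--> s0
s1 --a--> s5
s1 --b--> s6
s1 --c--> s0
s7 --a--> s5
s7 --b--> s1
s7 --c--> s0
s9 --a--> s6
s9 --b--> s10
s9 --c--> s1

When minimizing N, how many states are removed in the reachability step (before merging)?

No path from s9 leads to s4; the other 10 states are all reachable.

1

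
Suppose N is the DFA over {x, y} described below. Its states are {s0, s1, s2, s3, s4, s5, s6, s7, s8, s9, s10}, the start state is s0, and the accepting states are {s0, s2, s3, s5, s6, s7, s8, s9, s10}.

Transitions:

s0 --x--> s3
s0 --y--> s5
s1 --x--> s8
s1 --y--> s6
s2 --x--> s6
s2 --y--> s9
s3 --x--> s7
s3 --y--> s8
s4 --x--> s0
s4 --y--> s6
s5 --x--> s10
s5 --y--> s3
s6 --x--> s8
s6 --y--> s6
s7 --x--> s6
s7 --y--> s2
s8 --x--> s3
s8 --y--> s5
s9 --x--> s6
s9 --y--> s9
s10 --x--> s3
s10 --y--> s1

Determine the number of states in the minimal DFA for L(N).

States {s4} cannot be reached from the start state, so discard them.
P0 = {s0,s2,s3,s5,s6,s7,s8,s9,s10} | {s1}.
Split {s0,s2,s3,s5,s6,s7,s8,s9,s10} by δ(·,y) → {s0,s2,s3,s5,s6,s7,s8,s9} and {s10}.
Refine {s0,s2,s3,s5,s6,s7,s8,s9} on symbol x: members go to different blocks, giving {s0,s2,s3,s6,s7,s8,s9} and {s5}.
Split {s0,s2,s3,s6,s7,s8,s9} by δ(·,y) → {s2,s3,s6,s7,s9} and {s0,s8}.
On input x, block {s2,s3,s6,s7,s9} splits into {s2,s3,s7,s9} and {s6}.
On input x, block {s2,s3,s7,s9} splits into {s2,s7,s9} and {s3}.
Stable partition: {s2,s7,s9} | {s1} | {s10} | {s5} | {s0,s8} | {s6} | {s3} — 7 equivalence classes.

7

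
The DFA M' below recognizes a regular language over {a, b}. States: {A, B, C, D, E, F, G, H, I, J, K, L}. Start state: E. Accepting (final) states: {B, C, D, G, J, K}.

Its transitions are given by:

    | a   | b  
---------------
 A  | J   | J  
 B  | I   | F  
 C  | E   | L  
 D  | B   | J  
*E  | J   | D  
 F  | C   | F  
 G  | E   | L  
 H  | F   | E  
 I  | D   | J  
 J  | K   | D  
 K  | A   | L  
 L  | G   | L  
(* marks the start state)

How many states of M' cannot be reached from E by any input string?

1

BFS from E reaches {A, B, C, D, E, F, G, I, J, K, L}; the 1 state(s) H are never visited.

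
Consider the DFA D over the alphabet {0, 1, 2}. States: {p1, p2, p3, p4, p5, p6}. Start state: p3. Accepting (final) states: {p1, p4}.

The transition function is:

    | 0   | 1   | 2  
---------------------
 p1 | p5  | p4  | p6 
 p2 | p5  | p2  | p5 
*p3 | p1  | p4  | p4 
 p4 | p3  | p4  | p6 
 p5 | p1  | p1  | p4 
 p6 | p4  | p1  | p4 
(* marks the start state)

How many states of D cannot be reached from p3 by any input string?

1

No path from p3 leads to p2; the other 5 states are all reachable.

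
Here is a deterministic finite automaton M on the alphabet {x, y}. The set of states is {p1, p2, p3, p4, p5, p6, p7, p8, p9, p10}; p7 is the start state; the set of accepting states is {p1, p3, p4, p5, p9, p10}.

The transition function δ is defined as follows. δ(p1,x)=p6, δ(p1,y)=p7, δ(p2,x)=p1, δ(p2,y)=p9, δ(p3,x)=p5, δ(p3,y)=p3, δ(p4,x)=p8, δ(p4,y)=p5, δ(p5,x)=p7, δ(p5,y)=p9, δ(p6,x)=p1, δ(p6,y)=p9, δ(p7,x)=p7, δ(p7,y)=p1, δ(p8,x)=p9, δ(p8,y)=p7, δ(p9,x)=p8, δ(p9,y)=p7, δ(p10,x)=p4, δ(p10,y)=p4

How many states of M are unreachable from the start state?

5

Starting at p7 and following transitions, the reachable set is {p1, p6, p7, p8, p9}. That leaves p2, p3, p4, p5, p10 unreachable — 5 in total.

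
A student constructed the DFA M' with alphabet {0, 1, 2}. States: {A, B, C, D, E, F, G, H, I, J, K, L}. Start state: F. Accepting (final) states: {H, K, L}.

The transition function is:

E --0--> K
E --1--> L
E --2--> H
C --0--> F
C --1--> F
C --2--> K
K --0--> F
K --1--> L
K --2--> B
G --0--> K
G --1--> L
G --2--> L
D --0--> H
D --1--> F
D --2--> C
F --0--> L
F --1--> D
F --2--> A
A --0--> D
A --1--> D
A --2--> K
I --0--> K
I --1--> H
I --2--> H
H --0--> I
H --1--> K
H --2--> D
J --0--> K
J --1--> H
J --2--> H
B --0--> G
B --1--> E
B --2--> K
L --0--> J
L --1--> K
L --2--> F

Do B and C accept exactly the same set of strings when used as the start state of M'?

Every state is reachable, so we keep all 12.
Initial partition by acceptance: {H,K,L} | {A,B,C,D,E,F,G,I,J}.
Split {A,B,C,D,E,F,G,I,J} by δ(·,0) → {D,E,F,G,I,J} and {A,B,C}.
Refine {H,K,L} on symbol 2: members go to different blocks, giving {H,L} and {K}.
Split {D,E,F,G,I,J} by δ(·,0) → {E,G,I,J} and {D,F}.
On input 0, block {A,B,C} splits into {A,C} and {B}.
No further refinement is possible. Final partition (6 blocks): {H,L} | {E,G,I,J} | {A,C} | {K} | {D,F} | {B}.
B and C end up in different blocks, so they are distinguishable. For instance, the string '01' is accepted from only B.

No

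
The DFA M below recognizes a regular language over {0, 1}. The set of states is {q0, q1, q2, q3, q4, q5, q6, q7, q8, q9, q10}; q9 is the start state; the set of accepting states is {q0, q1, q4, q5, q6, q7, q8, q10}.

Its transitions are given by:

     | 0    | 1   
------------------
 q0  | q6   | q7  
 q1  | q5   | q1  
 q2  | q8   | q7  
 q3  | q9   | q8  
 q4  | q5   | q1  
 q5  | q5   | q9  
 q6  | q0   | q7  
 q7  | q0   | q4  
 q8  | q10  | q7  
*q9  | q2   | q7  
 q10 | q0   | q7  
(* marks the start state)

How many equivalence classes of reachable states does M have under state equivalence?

Reachable states from the start: {q0,q1,q2,q4,q5,q6,q7,q8,q9,q10}. Unreachable: {q3} — drop them.
Start with accepting vs non-accepting: {q0,q1,q4,q5,q6,q7,q8,q10} | {q2,q9}.
Split {q0,q1,q4,q5,q6,q7,q8,q10} by δ(·,1) → {q0,q1,q4,q6,q7,q8,q10} and {q5}.
On input 0, block {q0,q1,q4,q6,q7,q8,q10} splits into {q0,q6,q7,q8,q10} and {q1,q4}.
Refine {q0,q6,q7,q8,q10} on symbol 1: members go to different blocks, giving {q0,q6,q8,q10} and {q7}.
Split {q2,q9} by δ(·,0) → {q2} and {q9}.
No further refinement is possible. Final partition (6 blocks): {q0,q6,q8,q10} | {q2} | {q5} | {q1,q4} | {q7} | {q9}.

6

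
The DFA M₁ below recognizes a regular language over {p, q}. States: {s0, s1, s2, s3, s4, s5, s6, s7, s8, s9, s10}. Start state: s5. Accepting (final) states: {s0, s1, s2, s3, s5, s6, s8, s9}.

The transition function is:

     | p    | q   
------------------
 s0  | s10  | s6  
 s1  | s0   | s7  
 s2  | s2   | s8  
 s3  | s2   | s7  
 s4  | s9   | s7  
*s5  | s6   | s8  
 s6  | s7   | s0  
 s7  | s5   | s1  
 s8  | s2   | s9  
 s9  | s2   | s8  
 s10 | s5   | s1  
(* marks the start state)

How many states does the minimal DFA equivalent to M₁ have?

5

First remove the unreachable states {s3,s4}; 9 states remain.
P0 = {s0,s1,s2,s5,s6,s8,s9} | {s7,s10}.
Split {s0,s1,s2,s5,s6,s8,s9} by δ(·,p) → {s1,s2,s5,s8,s9} and {s0,s6}.
Refine {s1,s2,s5,s8,s9} on symbol p: members go to different blocks, giving {s2,s8,s9} and {s1,s5}.
Refine {s1,s5} on symbol q: members go to different blocks, giving {s1} and {s5}.
No further refinement is possible. Final partition (5 blocks): {s2,s8,s9} | {s7,s10} | {s0,s6} | {s1} | {s5}.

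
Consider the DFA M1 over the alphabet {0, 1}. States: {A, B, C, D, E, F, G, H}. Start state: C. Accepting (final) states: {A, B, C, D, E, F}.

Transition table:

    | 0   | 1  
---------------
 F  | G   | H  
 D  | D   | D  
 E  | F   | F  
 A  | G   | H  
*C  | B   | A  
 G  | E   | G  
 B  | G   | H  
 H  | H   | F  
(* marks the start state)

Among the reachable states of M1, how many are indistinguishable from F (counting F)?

Reachable states from the start: {A,B,C,E,F,G,H}. Unreachable: {D} — drop them.
Start with accepting vs non-accepting: {A,B,C,E,F} | {G,H}.
Split {A,B,C,E,F} by δ(·,0) → {A,B,F} and {C,E}.
On input 0, block {G,H} splits into {G} and {H}.
The partition is now stable with 4 blocks: {A,B,F} | {G} | {C,E} | {H}.
The equivalence class containing F is {A,B,F}, of size 3.

3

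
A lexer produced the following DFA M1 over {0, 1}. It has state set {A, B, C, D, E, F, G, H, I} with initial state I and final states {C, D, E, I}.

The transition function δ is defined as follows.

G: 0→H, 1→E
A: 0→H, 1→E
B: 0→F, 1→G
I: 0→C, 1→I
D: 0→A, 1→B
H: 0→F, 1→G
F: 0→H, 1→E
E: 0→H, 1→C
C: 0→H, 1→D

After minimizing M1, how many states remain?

6

P0 = {C,D,E,I} | {A,B,F,G,H}.
Split {C,D,E,I} by δ(·,0) → {C,D,E} and {I}.
Split {C,D,E} by δ(·,1) → {C,E} and {D}.
On input 1, block {C,E} splits into {C} and {E}.
Refine {A,B,F,G,H} on symbol 1: members go to different blocks, giving {A,F,G} and {B,H}.
No further refinement is possible. Final partition (6 blocks): {C} | {A,F,G} | {I} | {D} | {E} | {B,H}.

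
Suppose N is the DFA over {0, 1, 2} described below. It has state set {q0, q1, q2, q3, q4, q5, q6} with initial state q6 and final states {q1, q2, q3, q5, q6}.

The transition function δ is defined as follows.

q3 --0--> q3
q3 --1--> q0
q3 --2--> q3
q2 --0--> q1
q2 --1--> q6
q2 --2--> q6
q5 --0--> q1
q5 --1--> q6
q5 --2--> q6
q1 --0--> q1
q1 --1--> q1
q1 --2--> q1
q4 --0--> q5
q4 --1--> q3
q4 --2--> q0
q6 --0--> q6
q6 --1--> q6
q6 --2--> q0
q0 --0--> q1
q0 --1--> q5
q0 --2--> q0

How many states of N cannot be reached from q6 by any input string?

3

No path from q6 leads to q2, q3, q4; the other 4 states are all reachable.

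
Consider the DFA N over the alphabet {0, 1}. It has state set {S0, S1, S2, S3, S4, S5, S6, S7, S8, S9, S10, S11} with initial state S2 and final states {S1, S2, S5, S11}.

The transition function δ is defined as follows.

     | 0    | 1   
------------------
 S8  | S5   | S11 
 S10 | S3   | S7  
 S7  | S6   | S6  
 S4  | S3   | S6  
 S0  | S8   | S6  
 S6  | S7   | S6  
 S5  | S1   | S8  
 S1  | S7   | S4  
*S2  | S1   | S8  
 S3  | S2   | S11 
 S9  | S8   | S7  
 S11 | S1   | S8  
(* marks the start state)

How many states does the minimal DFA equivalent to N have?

Reachable states from the start: {S1,S2,S3,S4,S5,S6,S7,S8,S11}. Unreachable: {S0,S9,S10} — drop them.
P0 = {S1,S2,S5,S11} | {S3,S4,S6,S7,S8}.
On input 0, block {S1,S2,S5,S11} splits into {S2,S5,S11} and {S1}.
Refine {S3,S4,S6,S7,S8} on symbol 0: members go to different blocks, giving {S4,S6,S7} and {S3,S8}.
Refine {S4,S6,S7} on symbol 0: members go to different blocks, giving {S6,S7} and {S4}.
The partition is now stable with 5 blocks: {S2,S5,S11} | {S6,S7} | {S1} | {S3,S8} | {S4}.

5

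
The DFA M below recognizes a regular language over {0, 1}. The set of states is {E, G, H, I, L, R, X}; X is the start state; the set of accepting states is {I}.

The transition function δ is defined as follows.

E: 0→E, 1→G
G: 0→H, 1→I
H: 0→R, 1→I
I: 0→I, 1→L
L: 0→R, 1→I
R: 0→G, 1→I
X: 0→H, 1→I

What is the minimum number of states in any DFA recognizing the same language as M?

2

First remove the unreachable states {E}; 6 states remain.
P0 = {I} | {G,H,L,R,X}.
No further refinement is possible. Final partition (2 blocks): {I} | {G,H,L,R,X}.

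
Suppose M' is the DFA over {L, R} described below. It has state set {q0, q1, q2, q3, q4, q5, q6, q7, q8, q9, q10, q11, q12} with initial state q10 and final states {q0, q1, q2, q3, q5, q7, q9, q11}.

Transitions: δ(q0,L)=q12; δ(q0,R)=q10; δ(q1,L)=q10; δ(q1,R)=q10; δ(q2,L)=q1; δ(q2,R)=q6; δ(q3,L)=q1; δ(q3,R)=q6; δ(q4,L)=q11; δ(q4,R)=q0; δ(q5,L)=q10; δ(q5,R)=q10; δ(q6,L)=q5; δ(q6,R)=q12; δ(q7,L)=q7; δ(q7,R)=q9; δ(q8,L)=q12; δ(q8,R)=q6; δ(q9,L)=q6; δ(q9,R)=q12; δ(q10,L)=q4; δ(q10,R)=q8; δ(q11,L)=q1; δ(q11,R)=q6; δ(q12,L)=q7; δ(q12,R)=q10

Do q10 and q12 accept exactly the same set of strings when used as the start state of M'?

First remove the unreachable states {q2,q3}; 11 states remain.
Initial partition by acceptance: {q0,q1,q5,q7,q9,q11} | {q4,q6,q8,q10,q12}.
On input L, block {q0,q1,q5,q7,q9,q11} splits into {q0,q1,q5,q9} and {q7,q11}.
On input L, block {q4,q6,q8,q10,q12} splits into {q4,q12} and {q8,q10} and {q6}.
On input L, block {q0,q1,q5,q9} splits into {q1,q5} and {q0} and {q9}.
Split {q4,q12} by δ(·,R) → {q4} and {q12}.
On input L, block {q7,q11} splits into {q7} and {q11}.
Split {q8,q10} by δ(·,L) → {q8} and {q10}.
No further refinement is possible. Final partition (10 blocks): {q1,q5} | {q4} | {q7} | {q8} | {q6} | {q0} | {q9} | {q12} | {q11} | {q10}.
q10 and q12 end up in different blocks, so they are distinguishable. For instance, the string 'L' is accepted from only q12.

No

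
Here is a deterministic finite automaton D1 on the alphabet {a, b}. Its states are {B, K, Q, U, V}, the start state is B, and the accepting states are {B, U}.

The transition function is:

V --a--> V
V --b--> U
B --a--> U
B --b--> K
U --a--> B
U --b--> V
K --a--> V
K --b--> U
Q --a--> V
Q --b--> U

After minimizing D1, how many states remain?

Reachable states from the start: {B,K,U,V}. Unreachable: {Q} — drop them.
Start with accepting vs non-accepting: {B,U} | {K,V}.
No further refinement is possible. Final partition (2 blocks): {B,U} | {K,V}.

2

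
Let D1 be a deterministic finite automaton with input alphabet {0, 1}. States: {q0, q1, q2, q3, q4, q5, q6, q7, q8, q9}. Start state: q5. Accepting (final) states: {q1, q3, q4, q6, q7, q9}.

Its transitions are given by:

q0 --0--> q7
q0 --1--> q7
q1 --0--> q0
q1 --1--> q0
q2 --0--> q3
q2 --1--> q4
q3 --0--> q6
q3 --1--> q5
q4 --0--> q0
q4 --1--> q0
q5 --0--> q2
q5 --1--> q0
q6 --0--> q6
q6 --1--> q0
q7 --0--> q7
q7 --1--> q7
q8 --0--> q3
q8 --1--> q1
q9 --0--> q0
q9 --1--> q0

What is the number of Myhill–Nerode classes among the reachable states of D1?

7

First remove the unreachable states {q1,q8,q9}; 7 states remain.
Start with accepting vs non-accepting: {q3,q4,q6,q7} | {q0,q2,q5}.
Refine {q3,q4,q6,q7} on symbol 0: members go to different blocks, giving {q3,q6,q7} and {q4}.
On input 1, block {q3,q6,q7} splits into {q3,q6} and {q7}.
Refine {q0,q2,q5} on symbol 0: members go to different blocks, giving {q0} and {q2} and {q5}.
Split {q3,q6} by δ(·,1) → {q3} and {q6}.
No further refinement is possible. Final partition (7 blocks): {q3} | {q0} | {q4} | {q7} | {q2} | {q5} | {q6}.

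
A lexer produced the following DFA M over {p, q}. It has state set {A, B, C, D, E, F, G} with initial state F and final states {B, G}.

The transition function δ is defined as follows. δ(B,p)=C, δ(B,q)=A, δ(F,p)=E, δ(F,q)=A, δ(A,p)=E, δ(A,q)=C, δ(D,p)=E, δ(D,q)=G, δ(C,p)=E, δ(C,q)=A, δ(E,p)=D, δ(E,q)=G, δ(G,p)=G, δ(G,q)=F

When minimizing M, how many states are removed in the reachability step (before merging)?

Starting at F and following transitions, the reachable set is {A, C, D, E, F, G}. That leaves B unreachable — 1 in total.

1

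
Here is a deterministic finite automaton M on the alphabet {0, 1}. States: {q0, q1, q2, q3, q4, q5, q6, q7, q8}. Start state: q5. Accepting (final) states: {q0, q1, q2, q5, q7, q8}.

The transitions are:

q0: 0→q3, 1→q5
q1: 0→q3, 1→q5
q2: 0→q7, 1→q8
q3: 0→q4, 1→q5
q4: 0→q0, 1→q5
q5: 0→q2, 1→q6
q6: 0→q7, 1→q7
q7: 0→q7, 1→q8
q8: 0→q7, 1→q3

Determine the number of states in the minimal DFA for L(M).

Reachable states from the start: {q0,q2,q3,q4,q5,q6,q7,q8}. Unreachable: {q1} — drop them.
Start with accepting vs non-accepting: {q0,q2,q5,q7,q8} | {q3,q4,q6}.
Split {q0,q2,q5,q7,q8} by δ(·,0) → {q2,q5,q7,q8} and {q0}.
On input 1, block {q2,q5,q7,q8} splits into {q2,q7} and {q5,q8}.
Refine {q3,q4,q6} on symbol 0: members go to different blocks, giving {q3} and {q4} and {q6}.
Refine {q5,q8} on symbol 1: members go to different blocks, giving {q5} and {q8}.
The partition is now stable with 7 blocks: {q2,q7} | {q3} | {q0} | {q5} | {q4} | {q6} | {q8}.

7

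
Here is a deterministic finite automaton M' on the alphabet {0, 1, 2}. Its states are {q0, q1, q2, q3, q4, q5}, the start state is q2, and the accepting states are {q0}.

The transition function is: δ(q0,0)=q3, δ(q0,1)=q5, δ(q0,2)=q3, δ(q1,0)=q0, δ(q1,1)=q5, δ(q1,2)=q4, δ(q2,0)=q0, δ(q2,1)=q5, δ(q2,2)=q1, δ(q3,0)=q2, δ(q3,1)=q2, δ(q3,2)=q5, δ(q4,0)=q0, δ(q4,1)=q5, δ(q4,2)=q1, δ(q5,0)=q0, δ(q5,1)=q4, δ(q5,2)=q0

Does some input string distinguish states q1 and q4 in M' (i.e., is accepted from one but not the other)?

No

All states are reachable from the start state.
Initial partition by acceptance: {q0} | {q1,q2,q3,q4,q5}.
Refine {q1,q2,q3,q4,q5} on symbol 0: members go to different blocks, giving {q1,q2,q4,q5} and {q3}.
Split {q1,q2,q4,q5} by δ(·,2) → {q1,q2,q4} and {q5}.
No further refinement is possible. Final partition (4 blocks): {q0} | {q1,q2,q4} | {q3} | {q5}.
q1 and q4 lie in the same block of the stable partition, so they are equivalent — no string distinguishes them.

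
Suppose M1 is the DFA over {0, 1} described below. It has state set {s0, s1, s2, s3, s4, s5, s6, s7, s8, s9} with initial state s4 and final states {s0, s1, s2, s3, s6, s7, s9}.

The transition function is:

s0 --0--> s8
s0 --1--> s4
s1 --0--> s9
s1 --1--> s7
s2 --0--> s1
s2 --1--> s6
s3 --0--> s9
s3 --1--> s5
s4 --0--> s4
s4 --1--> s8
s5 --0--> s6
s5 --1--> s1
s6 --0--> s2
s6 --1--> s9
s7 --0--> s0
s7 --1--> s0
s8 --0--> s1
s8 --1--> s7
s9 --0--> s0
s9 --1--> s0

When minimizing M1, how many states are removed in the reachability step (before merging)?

BFS from s4 reaches {s0, s1, s4, s7, s8, s9}; the 4 state(s) s2, s3, s5, s6 are never visited.

4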